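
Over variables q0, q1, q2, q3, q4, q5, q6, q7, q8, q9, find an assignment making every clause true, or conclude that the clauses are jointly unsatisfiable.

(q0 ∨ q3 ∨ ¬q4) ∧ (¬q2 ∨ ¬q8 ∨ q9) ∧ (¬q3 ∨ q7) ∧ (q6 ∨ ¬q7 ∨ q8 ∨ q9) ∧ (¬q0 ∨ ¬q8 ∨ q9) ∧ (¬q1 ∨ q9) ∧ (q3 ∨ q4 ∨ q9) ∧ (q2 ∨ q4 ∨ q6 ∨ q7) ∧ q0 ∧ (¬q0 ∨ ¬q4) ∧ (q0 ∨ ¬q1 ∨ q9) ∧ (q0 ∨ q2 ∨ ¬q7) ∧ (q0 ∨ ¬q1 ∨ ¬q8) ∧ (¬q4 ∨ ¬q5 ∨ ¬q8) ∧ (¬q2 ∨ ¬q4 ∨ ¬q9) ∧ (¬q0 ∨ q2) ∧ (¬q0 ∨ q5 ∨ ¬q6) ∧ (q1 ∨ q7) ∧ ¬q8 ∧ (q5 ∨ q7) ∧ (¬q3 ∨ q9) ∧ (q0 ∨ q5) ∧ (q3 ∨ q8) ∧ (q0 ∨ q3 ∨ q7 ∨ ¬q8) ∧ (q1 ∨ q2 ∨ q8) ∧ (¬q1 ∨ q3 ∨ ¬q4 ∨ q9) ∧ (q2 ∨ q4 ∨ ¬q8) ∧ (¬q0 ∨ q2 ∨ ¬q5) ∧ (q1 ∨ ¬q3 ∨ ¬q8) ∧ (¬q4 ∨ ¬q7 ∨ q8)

q0 = True; q1 = True; q2 = True; q3 = True; q4 = False; q5 = False; q6 = False; q7 = True; q8 = False; q9 = True

Unit clause (q0) forces q0 = True.
In (¬q0 ∨ ¬q4) only ¬q4 is left, so q4 = False.
In (¬q0 ∨ q2) only q2 is left, so q2 = True.
Unit clause (¬q8) forces q8 = False.
In (q3 ∨ q8) only q3 is left, so q3 = True.
In (¬q3 ∨ q7) only q7 is left, so q7 = True.
In (¬q3 ∨ q9) only q9 is left, so q9 = True.
Set q1 = True.
Set q5 = False.
  then (¬q0 ∨ q5 ∨ ¬q6) forces q6 = False.
All clauses satisfied.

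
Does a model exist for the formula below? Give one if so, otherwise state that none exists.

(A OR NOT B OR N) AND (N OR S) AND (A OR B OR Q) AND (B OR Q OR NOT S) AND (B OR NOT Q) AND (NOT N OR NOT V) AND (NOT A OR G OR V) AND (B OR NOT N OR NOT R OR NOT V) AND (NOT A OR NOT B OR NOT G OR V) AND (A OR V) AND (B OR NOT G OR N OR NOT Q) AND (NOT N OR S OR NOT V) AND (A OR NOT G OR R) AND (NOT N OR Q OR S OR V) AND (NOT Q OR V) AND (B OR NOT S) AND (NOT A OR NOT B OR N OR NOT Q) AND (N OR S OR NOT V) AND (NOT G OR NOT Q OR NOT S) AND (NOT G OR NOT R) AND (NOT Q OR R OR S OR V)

R = False; N = False; S = True; V = True; G = True; B = True; Q = False; A = True

Set R = False.
Set N = False.
  then (N OR S) forces S = True.
  then (B OR NOT S) forces B = True.
  then (A OR NOT B OR N) forces A = True.
  then (NOT A OR NOT B OR N OR NOT Q) forces Q = False.
Set V = True.
Set G = True.
All clauses satisfied.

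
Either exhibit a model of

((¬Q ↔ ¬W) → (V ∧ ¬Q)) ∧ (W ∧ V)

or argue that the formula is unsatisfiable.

W = True; V = True; Q = False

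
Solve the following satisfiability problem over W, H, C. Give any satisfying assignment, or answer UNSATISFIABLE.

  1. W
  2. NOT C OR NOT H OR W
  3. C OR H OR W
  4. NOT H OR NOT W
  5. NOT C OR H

W = True; H = False; C = False

Unit clause (W) forces W = True.
In (NOT H OR NOT W) only NOT H is left, so H = False.
In (NOT C OR H) only NOT C is left, so C = False.
Check each clause:
  (W): W holds.
  (NOT C OR NOT H OR W): NOT C holds.
  (C OR H OR W): W holds.
  (NOT H OR NOT W): NOT H holds.
  (NOT C OR H): NOT C holds.
All clauses satisfied.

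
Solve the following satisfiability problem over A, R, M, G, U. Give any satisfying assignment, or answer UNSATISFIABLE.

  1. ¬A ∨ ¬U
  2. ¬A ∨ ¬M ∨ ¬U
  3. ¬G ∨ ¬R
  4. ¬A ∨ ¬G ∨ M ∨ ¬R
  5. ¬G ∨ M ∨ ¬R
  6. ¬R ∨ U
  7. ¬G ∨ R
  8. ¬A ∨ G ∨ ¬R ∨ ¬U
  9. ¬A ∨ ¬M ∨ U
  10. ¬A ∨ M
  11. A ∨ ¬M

A=F, R=T, M=F, G=F, U=T

Try A = True:
  (¬A ∨ ¬U) forces U = False.
  (¬R ∨ U) forces R = False.
  (¬G ∨ R) forces G = False.
  (¬A ∨ ¬M ∨ U) forces M = False.
  clause (¬A ∨ M) is falsified — backtrack.
So A = False.
  then (A ∨ ¬M) forces M = False.
Set R = True.
  then (¬G ∨ ¬R) forces G = False.
  then (¬R ∨ U) forces U = True.
All clauses satisfied.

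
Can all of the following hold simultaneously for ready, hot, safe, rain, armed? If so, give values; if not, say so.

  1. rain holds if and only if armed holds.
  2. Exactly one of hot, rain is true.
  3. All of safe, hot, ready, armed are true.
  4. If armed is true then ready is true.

Unsatisfiable — no assignment works.

Case armed = True:
  (1) with armed=T forces rain = True.
  (2) with rain=T forces hot = False.
  Constraint (3) is violated (hot=F) — contradiction.
Case armed = False:
  Constraint (3) is violated (armed=F) — contradiction.
Both cases fail — unsatisfiable.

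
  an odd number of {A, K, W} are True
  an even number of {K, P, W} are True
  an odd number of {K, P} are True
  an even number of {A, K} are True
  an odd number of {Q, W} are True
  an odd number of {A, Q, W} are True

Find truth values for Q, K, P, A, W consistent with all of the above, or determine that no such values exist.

Q=F, K=F, P=T, A=F, W=T

{A, K, W}: 1 true → odd ✓
{K, P, W}: 2 true → even ✓
{K, P}: 1 true → odd ✓
{A, K}: 0 true → even ✓
{Q, W}: 1 true → odd ✓
{A, Q, W}: 1 true → odd ✓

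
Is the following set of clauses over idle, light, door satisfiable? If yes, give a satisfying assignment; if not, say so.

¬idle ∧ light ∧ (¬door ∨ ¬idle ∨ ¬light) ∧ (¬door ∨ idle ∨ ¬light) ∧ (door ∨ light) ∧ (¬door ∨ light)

Unit clause (¬idle) forces idle = False.
Unit clause (light) forces light = True.
In (¬door ∨ idle ∨ ¬light) only ¬door is left, so door = False.
All clauses satisfied.

idle: False; light: True; door: False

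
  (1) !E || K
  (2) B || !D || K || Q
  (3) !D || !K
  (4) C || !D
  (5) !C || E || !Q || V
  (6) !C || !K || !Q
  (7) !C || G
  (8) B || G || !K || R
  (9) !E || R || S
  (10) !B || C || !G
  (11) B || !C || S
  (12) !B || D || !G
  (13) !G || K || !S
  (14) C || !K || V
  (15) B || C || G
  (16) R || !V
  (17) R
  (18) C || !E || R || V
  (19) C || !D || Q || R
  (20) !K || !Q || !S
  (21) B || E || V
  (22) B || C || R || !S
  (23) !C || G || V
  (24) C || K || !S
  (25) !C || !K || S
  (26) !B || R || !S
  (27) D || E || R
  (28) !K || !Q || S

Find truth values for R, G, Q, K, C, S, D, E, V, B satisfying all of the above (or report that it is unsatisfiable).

R = True; G = True; Q = False; K = True; C = False; S = False; D = False; E = True; V = True; B = False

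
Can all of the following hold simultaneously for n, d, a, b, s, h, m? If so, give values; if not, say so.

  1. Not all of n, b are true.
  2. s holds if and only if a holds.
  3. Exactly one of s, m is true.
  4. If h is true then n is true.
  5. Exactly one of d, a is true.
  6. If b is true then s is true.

n = True; d = True; a = False; b = False; s = False; h = True; m = True

  (1) {n, b}: 1/2 true — not all ✓
  (2) s=F, a=F — same ✓
  (3) {s, m}: 1 true — exactly one ✓
  (4) h=T ⇒ n: T ✓
  (5) {d, a}: 1 true — exactly one ✓
  (6) b=F ⇒ s: vacuous ✓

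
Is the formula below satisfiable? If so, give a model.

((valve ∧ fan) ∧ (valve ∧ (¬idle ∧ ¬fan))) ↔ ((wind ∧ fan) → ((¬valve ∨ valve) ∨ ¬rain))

Case valve = True: the formula simplifies to fan ∧ (¬idle ∧ ¬fan).
  fan = True: the conjunct ¬fan is False.
  fan = False: the conjunct fan is False.
Case valve = False: the formula becomes (False ∧ False) ↔ ((wind ∧ fan) → True) = False.
Both cases fail — unsatisfiable.

Unsatisfiable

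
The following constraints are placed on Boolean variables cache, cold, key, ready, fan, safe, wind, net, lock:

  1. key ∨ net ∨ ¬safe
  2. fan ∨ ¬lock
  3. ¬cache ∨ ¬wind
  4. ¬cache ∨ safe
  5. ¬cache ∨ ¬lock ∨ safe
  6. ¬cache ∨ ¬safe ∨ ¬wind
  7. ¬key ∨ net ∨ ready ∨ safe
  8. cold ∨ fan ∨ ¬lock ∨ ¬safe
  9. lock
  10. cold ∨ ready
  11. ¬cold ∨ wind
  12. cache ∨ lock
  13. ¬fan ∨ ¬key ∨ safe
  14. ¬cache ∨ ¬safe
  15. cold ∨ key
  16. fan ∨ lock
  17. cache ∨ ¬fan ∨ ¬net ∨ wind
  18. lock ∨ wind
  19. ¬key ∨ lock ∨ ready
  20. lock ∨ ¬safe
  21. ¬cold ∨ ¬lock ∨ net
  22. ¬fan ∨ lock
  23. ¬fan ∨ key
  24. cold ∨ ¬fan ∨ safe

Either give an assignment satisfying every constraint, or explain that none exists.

cache = False, cold = True, key = True, ready = False, fan = True, safe = True, wind = True, net = True, lock = True

Unit clause (lock) forces lock = True.
In (fan ∨ ¬lock) only fan is left, so fan = True.
In (¬fan ∨ key) only key is left, so key = True.
In (¬fan ∨ ¬key ∨ safe) only safe is left, so safe = True.
In (¬cache ∨ ¬safe) only ¬cache is left, so cache = False.
Set cold = True.
  then (¬cold ∨ wind) forces wind = True.
  then (¬cold ∨ ¬lock ∨ net) forces net = True.
Set ready = False.
All clauses satisfied.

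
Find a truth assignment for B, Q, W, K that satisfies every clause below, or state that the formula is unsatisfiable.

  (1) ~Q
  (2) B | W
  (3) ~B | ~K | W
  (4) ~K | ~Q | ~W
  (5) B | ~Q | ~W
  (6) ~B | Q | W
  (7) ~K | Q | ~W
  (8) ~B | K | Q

Unit clause (~Q) forces Q = False.
Try B = True:
  (~B | Q | W) forces W = True.
  (~K | Q | ~W) forces K = False.
  clause (~B | K | Q) is falsified — backtrack.
So B = False.
  then (B | W) forces W = True.
  then (~K | Q | ~W) forces K = False.
Check each clause:
  (~Q): ~Q holds.
  (B | W): W holds.
  (~B | ~K | W): ~B holds.
  (~K | ~Q | ~W): ~K holds.
  (B | ~Q | ~W): ~Q holds.
  (~B | Q | W): ~B holds.
  (~K | Q | ~W): ~K holds.
  (~B | K | Q): ~B holds.
All clauses satisfied.

B=F, Q=F, W=T, K=F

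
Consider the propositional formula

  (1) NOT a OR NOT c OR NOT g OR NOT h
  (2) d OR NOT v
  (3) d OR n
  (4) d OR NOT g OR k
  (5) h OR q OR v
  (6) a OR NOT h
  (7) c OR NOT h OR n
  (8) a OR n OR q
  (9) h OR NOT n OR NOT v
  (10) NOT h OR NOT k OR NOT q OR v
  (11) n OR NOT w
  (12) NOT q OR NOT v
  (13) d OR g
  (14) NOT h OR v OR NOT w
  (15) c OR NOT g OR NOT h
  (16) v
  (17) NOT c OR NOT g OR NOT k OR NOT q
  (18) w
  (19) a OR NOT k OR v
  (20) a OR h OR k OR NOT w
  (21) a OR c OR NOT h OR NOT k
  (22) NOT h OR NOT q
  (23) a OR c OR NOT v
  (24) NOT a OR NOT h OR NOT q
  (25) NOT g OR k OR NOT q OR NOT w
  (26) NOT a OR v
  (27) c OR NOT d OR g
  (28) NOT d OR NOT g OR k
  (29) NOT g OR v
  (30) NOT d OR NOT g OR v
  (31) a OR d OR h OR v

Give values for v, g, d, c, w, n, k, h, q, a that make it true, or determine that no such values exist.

Unit clause (v) forces v = True.
Unit clause (w) forces w = True.
In (d OR NOT v) only d is left, so d = True.
In (n OR NOT w) only n is left, so n = True.
In (NOT q OR NOT v) only NOT q is left, so q = False.
In (h OR NOT n OR NOT v) only h is left, so h = True.
In (a OR NOT h) only a is left, so a = True.
Try g = True:
  (NOT a OR NOT c OR NOT g OR NOT h) forces c = False.
  clause (c OR NOT g OR NOT h) is falsified — backtrack.
So g = False.
  then (c OR NOT d OR g) forces c = True.
Set k = True.
All clauses satisfied.

v: True; g: False; d: True; c: True; w: True; n: True; k: True; h: True; q: False; a: True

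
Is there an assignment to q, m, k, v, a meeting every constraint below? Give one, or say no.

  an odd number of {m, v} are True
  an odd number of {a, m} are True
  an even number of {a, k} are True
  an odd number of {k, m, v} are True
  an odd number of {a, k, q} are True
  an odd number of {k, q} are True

q = True; m = True; k = False; v = False; a = False

{m, v}: 1 true → odd ✓
{a, m}: 1 true → odd ✓
{a, k}: 0 true → even ✓
{k, m, v}: 1 true → odd ✓
{a, k, q}: 1 true → odd ✓
{k, q}: 1 true → odd ✓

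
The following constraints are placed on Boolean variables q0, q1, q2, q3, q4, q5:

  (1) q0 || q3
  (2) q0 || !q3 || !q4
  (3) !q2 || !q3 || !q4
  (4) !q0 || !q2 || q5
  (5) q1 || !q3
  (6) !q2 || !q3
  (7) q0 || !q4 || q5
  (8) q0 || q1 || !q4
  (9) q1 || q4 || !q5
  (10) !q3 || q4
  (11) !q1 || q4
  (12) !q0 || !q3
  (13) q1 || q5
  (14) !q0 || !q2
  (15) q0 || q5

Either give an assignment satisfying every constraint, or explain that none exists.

q0 = True, q1 = False, q2 = False, q3 = False, q4 = True, q5 = True

Try q0 = False:
  (q0 || q3) forces q3 = True.
  (q0 || !q3 || !q4) forces q4 = False.
  clause (!q3 || q4) is falsified — backtrack.
So q0 = True.
  then (!q0 || !q3) forces q3 = False.
  then (!q0 || !q2) forces q2 = False.
Set q1 = False.
  then (q1 || q5) forces q5 = True.
  then (q1 || q4 || !q5) forces q4 = True.
All clauses satisfied.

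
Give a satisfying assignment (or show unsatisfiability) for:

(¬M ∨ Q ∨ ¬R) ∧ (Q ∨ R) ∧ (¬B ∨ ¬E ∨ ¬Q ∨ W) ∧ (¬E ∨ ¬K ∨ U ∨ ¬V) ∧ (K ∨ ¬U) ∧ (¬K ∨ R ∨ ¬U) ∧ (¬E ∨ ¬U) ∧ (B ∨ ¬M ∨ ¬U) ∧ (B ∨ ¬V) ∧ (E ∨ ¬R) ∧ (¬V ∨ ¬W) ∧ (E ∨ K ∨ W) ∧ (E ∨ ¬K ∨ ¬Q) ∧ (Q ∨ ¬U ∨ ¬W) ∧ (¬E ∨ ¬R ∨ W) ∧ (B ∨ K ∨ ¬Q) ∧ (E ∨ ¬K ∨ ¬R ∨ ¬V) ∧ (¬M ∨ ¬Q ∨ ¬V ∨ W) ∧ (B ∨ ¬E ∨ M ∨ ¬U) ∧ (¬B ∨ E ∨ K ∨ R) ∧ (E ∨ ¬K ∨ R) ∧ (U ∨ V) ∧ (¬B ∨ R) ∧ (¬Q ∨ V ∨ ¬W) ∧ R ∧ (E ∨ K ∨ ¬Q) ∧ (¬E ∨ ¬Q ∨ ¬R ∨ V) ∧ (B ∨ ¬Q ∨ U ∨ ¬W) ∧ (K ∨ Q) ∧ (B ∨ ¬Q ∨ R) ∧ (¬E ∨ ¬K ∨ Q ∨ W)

Case R = True:
  (E ∨ ¬R) forces E = True.
  (¬E ∨ ¬U) forces U = False.
  (¬E ∨ ¬R ∨ W) forces W = True.
  (¬V ∨ ¬W) forces V = False.
  Clause (U ∨ V) is falsified — contradiction.
Case R = False:
  Clause (R) is falsified — contradiction.
Both cases fail, so the formula is unsatisfiable.

UNSATISFIABLE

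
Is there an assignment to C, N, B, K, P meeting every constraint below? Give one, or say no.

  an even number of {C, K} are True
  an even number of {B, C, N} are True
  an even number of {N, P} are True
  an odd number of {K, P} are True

C: False, N: True, B: True, K: False, P: True

{C, K}: 0 true → even ✓
{B, C, N}: 2 true → even ✓
{N, P}: 2 true → even ✓
{K, P}: 1 true → odd ✓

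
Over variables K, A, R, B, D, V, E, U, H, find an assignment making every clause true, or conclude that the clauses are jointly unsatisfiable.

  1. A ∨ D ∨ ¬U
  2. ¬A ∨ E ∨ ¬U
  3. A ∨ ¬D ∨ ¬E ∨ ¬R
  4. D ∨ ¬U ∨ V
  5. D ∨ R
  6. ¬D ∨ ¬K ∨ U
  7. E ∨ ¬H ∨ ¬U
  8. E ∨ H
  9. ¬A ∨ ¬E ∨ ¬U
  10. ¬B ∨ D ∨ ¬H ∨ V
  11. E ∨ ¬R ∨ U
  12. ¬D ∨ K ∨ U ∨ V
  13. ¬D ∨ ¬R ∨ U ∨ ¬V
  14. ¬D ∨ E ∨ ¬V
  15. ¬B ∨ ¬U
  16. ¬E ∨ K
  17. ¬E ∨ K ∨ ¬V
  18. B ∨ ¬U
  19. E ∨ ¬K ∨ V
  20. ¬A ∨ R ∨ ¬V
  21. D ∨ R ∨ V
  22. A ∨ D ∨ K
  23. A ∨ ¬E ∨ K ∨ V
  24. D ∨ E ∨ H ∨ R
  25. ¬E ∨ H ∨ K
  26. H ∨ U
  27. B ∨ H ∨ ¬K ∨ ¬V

Set K = True.
Set A = True.
Set R = True.
Set B = True.
  then (¬B ∨ ¬U) forces U = False.
  then (H ∨ U) forces H = True.
  then (¬D ∨ ¬K ∨ U) forces D = False.
  then (¬B ∨ D ∨ ¬H ∨ V) forces V = True.
  then (E ∨ ¬R ∨ U) forces E = True.
All clauses satisfied.

K: True; A: True; R: True; B: True; D: False; V: True; E: True; U: False; H: True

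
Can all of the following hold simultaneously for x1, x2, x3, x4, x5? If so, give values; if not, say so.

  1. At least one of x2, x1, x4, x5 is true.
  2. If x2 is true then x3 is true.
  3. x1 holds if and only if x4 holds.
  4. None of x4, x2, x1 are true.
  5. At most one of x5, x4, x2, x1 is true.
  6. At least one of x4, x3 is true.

x1=F, x2=F, x3=T, x4=F, x5=T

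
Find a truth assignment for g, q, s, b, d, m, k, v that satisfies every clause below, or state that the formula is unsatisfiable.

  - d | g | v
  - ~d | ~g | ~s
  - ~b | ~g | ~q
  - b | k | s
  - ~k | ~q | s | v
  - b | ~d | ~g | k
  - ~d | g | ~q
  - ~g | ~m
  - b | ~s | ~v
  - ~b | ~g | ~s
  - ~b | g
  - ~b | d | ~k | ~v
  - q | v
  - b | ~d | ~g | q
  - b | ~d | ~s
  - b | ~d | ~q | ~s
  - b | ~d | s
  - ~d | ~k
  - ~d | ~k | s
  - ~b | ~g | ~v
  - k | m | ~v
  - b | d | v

g=F, q=F, s=F, b=F, d=F, m=F, k=T, v=T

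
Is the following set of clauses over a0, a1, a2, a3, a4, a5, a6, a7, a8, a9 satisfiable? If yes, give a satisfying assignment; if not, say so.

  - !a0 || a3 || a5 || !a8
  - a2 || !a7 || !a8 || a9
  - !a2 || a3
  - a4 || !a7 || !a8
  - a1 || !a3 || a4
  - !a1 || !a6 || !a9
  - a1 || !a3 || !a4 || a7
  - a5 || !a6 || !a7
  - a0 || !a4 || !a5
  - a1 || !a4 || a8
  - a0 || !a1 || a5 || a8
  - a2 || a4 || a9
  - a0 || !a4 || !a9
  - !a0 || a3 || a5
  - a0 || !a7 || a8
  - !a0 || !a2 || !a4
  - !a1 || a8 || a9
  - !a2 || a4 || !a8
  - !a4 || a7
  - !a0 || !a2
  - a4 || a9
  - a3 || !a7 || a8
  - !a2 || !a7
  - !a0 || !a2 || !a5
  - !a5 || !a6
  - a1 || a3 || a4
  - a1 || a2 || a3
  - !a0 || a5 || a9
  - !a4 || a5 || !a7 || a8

a0 = True; a1 = True; a2 = False; a3 = True; a4 = False; a5 = True; a6 = False; a7 = False; a8 = True; a9 = True

Set a0 = True.
  then (!a0 || !a2) forces a2 = False.
Set a1 = True.
Set a3 = True.
Set a4 = False.
  then (a2 || a4 || a9) forces a9 = True.
  then (!a1 || !a6 || !a9) forces a6 = False.
Set a5 = True.
Set a7 = False.
Set a8 = True.
All clauses satisfied.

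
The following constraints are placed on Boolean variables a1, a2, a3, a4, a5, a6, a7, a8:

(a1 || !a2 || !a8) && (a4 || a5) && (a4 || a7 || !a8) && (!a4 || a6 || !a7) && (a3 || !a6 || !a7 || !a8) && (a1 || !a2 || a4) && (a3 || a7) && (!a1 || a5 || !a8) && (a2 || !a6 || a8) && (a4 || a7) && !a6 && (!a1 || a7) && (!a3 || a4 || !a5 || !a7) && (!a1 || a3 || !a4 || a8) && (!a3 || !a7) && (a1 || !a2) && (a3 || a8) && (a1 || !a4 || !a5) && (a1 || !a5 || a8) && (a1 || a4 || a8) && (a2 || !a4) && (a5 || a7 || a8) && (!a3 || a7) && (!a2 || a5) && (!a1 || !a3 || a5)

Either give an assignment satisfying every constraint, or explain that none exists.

Unit clause (!a6) forces a6 = False.
Set a1 = True.
  then (!a1 || a7) forces a7 = True.
  then (!a3 || !a7) forces a3 = False.
  then (a3 || a8) forces a8 = True.
  then (!a4 || a6 || !a7) forces a4 = False.
  then (!a1 || a5 || !a8) forces a5 = True.
Set a2 = False.
All clauses satisfied.

a1: True, a2: False, a3: False, a4: False, a5: True, a6: False, a7: True, a8: True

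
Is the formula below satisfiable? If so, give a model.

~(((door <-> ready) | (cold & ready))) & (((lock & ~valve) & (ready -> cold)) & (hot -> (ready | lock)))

lock: True, cold: True, valve: False, hot: True, ready: False, door: True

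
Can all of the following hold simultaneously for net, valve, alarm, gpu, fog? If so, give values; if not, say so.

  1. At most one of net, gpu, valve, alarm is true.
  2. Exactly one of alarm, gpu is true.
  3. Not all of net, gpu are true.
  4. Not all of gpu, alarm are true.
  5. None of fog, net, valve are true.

net: False, valve: False, alarm: False, gpu: True, fog: False

  (1) {net, gpu, valve, alarm}: 1 true — at most one ✓
  (2) {alarm, gpu}: 1 true — exactly one ✓
  (3) {net, gpu}: 1/2 true — not all ✓
  (4) {gpu, alarm}: 1/2 true — not all ✓
  (5) {fog, net, valve}: 0 true — none ✓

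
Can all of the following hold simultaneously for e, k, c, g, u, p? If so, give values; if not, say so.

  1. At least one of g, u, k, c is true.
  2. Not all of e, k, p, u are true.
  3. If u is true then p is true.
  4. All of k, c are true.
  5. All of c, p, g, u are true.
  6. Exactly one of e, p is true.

e = False, k = True, c = True, g = True, u = True, p = True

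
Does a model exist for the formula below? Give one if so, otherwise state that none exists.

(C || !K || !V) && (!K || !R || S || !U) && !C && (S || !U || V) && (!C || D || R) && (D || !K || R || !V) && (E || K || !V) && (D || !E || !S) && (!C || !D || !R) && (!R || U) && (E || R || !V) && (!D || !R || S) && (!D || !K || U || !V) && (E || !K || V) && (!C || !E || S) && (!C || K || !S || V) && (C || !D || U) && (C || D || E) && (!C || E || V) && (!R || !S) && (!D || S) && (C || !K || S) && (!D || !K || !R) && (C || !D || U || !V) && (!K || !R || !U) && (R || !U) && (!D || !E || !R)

V=T; S=F; C=F; U=T; E=T; D=F; K=F; R=T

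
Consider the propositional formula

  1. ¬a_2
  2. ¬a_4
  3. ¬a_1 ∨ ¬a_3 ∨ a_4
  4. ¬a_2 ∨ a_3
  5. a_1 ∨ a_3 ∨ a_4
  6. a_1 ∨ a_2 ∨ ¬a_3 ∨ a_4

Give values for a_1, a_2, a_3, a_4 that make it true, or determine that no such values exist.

Unit clause (¬a_2) forces a_2 = False.
Unit clause (¬a_4) forces a_4 = False.
Try a_1 = False:
  (a_1 ∨ a_3 ∨ a_4) forces a_3 = True.
  clause (a_1 ∨ a_2 ∨ ¬a_3 ∨ a_4) is falsified — backtrack.
So a_1 = True.
  then (¬a_1 ∨ ¬a_3 ∨ a_4) forces a_3 = False.
All clauses satisfied.

a_1 = True, a_2 = False, a_3 = False, a_4 = False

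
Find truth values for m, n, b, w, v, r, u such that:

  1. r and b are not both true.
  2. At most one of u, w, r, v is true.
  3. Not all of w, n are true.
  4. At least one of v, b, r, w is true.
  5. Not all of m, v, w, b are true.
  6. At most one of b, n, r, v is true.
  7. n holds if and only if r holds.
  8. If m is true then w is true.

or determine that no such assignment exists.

m: False, n: False, b: False, w: True, v: False, r: False, u: False

  (1) r=F, b=F — not both ✓
  (2) {u, w, r, v}: 1 true — at most one ✓
  (3) {w, n}: 1/2 true — not all ✓
  (4) {v, b, r, w}: 1 true — at least one ✓
  (5) {m, v, w, b}: 1/4 true — not all ✓
  (6) {b, n, r, v}: 0 true — at most one ✓
  (7) n=F, r=F — same ✓
  (8) m=F ⇒ w: vacuous ✓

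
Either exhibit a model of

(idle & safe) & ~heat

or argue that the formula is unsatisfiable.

heat=F; safe=T; idle=T

  idle & safe = True
  ~heat = True
Both conjuncts True, so the formula holds.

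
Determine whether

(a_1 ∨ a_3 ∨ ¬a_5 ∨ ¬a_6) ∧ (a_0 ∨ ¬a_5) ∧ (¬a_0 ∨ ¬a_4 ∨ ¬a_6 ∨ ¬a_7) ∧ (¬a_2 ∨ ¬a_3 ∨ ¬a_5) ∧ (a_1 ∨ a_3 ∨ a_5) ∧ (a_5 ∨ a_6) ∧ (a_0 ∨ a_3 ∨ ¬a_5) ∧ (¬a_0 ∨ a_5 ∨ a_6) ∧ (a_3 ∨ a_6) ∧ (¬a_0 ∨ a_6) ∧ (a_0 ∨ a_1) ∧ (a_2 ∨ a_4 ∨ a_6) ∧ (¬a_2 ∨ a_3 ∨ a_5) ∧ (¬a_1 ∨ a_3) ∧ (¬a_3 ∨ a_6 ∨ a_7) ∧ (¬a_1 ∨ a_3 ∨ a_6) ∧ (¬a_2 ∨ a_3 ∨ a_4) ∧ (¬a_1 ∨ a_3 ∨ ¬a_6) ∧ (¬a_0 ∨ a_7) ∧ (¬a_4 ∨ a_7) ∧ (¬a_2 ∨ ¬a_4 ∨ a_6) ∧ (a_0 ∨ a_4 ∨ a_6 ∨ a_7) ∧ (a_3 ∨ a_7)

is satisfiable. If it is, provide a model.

Set a_0 = True.
  then (¬a_0 ∨ a_6) forces a_6 = True.
  then (¬a_0 ∨ a_7) forces a_7 = True.
  then (¬a_0 ∨ ¬a_4 ∨ ¬a_6 ∨ ¬a_7) forces a_4 = False.
Set a_1 = False.
Set a_2 = False.
Set a_3 = True.
Set a_5 = True.
All clauses satisfied.

a_0 = True, a_1 = False, a_2 = False, a_3 = True, a_4 = False, a_5 = True, a_6 = True, a_7 = True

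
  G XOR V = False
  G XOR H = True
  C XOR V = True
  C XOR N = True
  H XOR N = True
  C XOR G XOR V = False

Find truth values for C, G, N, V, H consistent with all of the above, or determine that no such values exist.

C: False, G: True, N: True, V: True, H: False

G XOR V = T XOR T = False ✓
G XOR H = T XOR F = True ✓
C XOR V = F XOR T = True ✓
C XOR N = F XOR T = True ✓
H XOR N = F XOR T = True ✓
C XOR G XOR V = F XOR T XOR T = False ✓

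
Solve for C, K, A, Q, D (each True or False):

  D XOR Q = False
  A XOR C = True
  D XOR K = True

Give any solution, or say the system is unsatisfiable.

C: False; K: False; A: True; Q: True; D: True

D XOR Q = T XOR T = False ✓
A XOR C = T XOR F = True ✓
D XOR K = T XOR F = True ✓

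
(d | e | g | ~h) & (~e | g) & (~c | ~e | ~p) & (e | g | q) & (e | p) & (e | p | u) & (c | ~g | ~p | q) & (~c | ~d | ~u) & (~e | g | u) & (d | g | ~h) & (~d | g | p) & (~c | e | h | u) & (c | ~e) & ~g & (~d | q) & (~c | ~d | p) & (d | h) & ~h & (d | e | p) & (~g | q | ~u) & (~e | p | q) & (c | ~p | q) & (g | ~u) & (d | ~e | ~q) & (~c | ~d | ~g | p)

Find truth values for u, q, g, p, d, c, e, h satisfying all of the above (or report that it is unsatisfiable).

Unit clause (~g) forces g = False.
Unit clause (~h) forces h = False.
In (g | ~u) only ~u is left, so u = False.
In (~e | g) only ~e is left, so e = False.
In (e | g | q) only q is left, so q = True.
In (e | p) only p is left, so p = True.
In (~c | e | h | u) only ~c is left, so c = False.
In (d | h) only d is left, so d = True.
All clauses satisfied.

u = False, q = True, g = False, p = True, d = True, c = False, e = False, h = False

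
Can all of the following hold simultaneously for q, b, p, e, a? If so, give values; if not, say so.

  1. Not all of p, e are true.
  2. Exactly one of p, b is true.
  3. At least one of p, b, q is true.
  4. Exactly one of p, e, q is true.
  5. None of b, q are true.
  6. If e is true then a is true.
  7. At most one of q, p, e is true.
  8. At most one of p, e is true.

q = False, b = False, p = True, e = False, a = False

  (1) {p, e}: 1/2 true — not all ✓
  (2) {p, b}: 1 true — exactly one ✓
  (3) {p, b, q}: 1 true — at least one ✓
  (4) {p, e, q}: 1 true — exactly one ✓
  (5) {b, q}: 0 true — none ✓
  (6) e=F ⇒ a: vacuous ✓
  (7) {q, p, e}: 1 true — at most one ✓
  (8) {p, e}: 1 true — at most one ✓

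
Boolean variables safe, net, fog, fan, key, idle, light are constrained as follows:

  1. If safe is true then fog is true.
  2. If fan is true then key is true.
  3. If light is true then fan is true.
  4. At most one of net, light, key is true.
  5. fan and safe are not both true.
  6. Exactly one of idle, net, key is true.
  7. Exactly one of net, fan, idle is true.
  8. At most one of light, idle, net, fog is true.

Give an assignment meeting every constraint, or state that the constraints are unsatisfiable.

safe = False, net = False, fog = False, fan = True, key = True, idle = False, light = False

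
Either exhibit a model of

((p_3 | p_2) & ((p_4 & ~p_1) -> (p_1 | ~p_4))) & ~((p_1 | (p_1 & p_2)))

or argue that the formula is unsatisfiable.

p_1: False; p_2: True; p_3: False; p_4: False

  (p_3 | p_2) & ((p_4 & ~p_1) -> (p_1 | ~p_4)) = True
    p_3 | p_2 = True
    (p_4 & ~p_1) -> (p_1 | ~p_4) = True
      p_4 & ~p_1 = False
        ~p_1 = True
      p_1 | ~p_4 = True
        ~p_4 = True
  ~((p_1 | (p_1 & p_2))) = True
    p_1 | (p_1 & p_2) = False
      p_1 & p_2 = False
Both conjuncts True, so the formula holds.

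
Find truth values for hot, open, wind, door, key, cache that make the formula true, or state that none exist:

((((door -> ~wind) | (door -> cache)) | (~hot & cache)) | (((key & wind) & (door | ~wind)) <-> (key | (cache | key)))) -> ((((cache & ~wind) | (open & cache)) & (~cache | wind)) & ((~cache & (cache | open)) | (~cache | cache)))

hot = True; open = True; wind = True; door = True; key = True; cache = True

  ((((door -> ~wind) | (door -> cache)) | (~hot & cache)) | (((key & wind) & (door | ~wind)) <-> (key | (cache | key)))) -> ((((cache & ~wind) | (open & cache)) & (~cache | wind)) & ((~cache & (cache | open)) | (~cache | cache))) = True
    (((door -> ~wind) | (door -> cache)) | (~hot & cache)) | (((key & wind) & (door | ~wind)) <-> (key | (cache | key))) = True
      ((door -> ~wind) | (door -> cache)) | (~hot & cache) = True
        (door -> ~wind) | (door -> cache) = True
          door -> ~wind = False
            ~wind = False
          door -> cache = True
        ~hot & cache = False
          ~hot = False
      ((key & wind) & (door | ~wind)) <-> (key | (cache | key)) = True
        (key & wind) & (door | ~wind) = True
          key & wind = True
          door | ~wind = True
            ~wind = False
        key | (cache | key) = True
          cache | key = True
    (((cache & ~wind) | (open & cache)) & (~cache | wind)) & ((~cache & (cache | open)) | (~cache | cache)) = True
      ((cache & ~wind) | (open & cache)) & (~cache | wind) = True
        (cache & ~wind) | (open & cache) = True
          cache & ~wind = False
            ~wind = False
          open & cache = True
        ~cache | wind = True
          ~cache = False
      (~cache & (cache | open)) | (~cache | cache) = True
        ~cache & (cache | open) = False
          ~cache = False
          cache | open = True
        ~cache | cache = True
          ~cache = False
The formula evaluates to True.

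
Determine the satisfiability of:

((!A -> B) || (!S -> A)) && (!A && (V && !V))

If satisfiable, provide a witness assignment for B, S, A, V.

UNSATISFIABLE

Case V = True: the conjunct !V is False.
Case V = False: the conjunct V is False.
Both cases fail — unsatisfiable.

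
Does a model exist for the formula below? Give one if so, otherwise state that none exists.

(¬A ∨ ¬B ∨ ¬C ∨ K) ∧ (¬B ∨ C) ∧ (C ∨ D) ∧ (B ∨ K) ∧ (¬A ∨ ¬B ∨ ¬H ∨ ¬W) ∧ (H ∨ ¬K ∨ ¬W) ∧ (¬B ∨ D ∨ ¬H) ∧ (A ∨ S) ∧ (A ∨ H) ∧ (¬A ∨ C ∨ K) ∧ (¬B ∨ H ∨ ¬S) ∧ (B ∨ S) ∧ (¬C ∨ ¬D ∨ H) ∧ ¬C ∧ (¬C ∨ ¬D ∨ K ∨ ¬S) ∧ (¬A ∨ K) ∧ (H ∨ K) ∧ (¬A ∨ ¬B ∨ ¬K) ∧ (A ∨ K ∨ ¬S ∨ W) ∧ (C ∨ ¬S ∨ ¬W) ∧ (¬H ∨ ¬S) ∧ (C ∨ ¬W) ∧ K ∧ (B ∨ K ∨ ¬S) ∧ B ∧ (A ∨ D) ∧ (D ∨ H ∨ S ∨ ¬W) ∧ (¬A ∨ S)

No satisfying assignment exists.

Case B = True:
  (¬B ∨ C) forces C = True.
  Clause (¬C) is falsified — contradiction.
Case B = False:
  Clause (B) is falsified — contradiction.
Both cases fail, so the formula is unsatisfiable.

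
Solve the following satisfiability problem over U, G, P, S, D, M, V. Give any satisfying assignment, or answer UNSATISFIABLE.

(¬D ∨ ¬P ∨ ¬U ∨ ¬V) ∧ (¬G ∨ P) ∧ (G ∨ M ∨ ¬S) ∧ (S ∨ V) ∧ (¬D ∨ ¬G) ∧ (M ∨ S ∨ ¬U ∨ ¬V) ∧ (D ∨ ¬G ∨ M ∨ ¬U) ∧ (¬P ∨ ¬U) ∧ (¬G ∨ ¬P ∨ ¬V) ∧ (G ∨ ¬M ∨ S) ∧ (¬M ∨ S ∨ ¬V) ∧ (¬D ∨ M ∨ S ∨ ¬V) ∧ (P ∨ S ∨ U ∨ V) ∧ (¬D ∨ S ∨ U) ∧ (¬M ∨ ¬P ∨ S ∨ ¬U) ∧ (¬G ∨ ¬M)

U = False, G = False, P = True, S = False, D = False, M = False, V = True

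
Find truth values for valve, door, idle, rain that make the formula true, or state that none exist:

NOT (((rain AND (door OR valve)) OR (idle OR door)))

valve=T, door=F, idle=F, rain=F

  NOT (((rain AND (door OR valve)) OR (idle OR door))) = True
    (rain AND (door OR valve)) OR (idle OR door) = False
      rain AND (door OR valve) = False
        door OR valve = True
      idle OR door = False
The formula evaluates to True.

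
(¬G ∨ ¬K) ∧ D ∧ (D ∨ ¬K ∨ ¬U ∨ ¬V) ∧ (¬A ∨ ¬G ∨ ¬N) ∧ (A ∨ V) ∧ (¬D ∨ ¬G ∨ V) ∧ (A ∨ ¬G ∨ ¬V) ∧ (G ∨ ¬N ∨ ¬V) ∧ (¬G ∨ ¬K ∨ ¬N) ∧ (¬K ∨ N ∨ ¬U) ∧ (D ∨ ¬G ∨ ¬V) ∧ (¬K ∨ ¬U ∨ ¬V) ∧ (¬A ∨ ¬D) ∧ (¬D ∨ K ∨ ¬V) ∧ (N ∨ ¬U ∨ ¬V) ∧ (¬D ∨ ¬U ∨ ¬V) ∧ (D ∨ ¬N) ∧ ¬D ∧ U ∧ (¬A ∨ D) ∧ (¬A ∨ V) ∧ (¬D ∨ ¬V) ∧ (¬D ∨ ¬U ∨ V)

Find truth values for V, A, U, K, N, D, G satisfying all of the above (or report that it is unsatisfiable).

Case D = True:
  Clause (¬D) is falsified — contradiction.
Case D = False:
  Clause (D) is falsified — contradiction.
Both cases fail, so the formula is unsatisfiable.

Unsatisfiable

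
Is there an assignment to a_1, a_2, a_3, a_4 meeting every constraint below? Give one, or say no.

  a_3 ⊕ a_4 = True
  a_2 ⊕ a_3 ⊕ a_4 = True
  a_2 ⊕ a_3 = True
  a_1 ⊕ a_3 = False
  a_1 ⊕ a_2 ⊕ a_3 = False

a_1: True, a_2: False, a_3: True, a_4: False

a_3 ⊕ a_4 = T ⊕ F = True ✓
a_2 ⊕ a_3 ⊕ a_4 = F ⊕ T ⊕ F = True ✓
a_2 ⊕ a_3 = F ⊕ T = True ✓
a_1 ⊕ a_3 = T ⊕ T = False ✓
a_1 ⊕ a_2 ⊕ a_3 = T ⊕ F ⊕ T = False ✓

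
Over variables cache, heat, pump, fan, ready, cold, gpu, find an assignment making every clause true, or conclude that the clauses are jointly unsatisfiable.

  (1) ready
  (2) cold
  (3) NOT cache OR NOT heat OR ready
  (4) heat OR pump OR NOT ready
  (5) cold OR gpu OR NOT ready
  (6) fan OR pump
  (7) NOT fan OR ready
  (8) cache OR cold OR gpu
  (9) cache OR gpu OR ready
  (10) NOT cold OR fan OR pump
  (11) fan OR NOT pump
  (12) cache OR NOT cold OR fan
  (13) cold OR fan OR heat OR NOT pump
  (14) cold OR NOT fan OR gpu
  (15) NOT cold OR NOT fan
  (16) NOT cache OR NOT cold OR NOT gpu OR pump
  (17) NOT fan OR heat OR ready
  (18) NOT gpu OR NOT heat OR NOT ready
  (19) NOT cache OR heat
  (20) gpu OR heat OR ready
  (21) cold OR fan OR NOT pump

UNSATISFIABLE

Case ready = True:
  (cold) forces cold = True.
  (NOT cold OR NOT fan) forces fan = False.
  (fan OR pump) forces pump = True.
  Clause (fan OR NOT pump) is falsified — contradiction.
Case ready = False:
  Clause (ready) is falsified — contradiction.
Both cases fail, so the formula is unsatisfiable.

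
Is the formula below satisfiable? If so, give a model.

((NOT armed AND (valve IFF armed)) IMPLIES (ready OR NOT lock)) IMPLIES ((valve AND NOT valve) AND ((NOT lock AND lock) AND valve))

armed: False, lock: True, ready: False, valve: False

  ((NOT armed AND (valve IFF armed)) IMPLIES (ready OR NOT lock)) IMPLIES ((valve AND NOT valve) AND ((NOT lock AND lock) AND valve)) = True
    (NOT armed AND (valve IFF armed)) IMPLIES (ready OR NOT lock) = False
      NOT armed AND (valve IFF armed) = True
        NOT armed = True
        valve IFF armed = True
      ready OR NOT lock = False
        NOT lock = False
    (valve AND NOT valve) AND ((NOT lock AND lock) AND valve) = False
      valve AND NOT valve = False
        NOT valve = True
      (NOT lock AND lock) AND valve = False
        NOT lock AND lock = False
          NOT lock = False
The formula evaluates to True.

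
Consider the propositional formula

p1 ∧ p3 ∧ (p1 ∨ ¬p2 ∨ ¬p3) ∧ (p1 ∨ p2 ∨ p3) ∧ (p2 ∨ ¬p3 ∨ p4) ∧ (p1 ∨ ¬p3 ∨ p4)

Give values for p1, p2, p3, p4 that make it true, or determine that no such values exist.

p1: True; p2: True; p3: True; p4: False

Unit clause (p1) forces p1 = True.
Unit clause (p3) forces p3 = True.
Set p2 = True.
Set p4 = False.
Check each clause:
  (p1): p1 holds.
  (p3): p3 holds.
  (p1 ∨ ¬p2 ∨ ¬p3): p1 holds.
  (p1 ∨ p2 ∨ p3): p1 holds.
  (p2 ∨ ¬p3 ∨ p4): p2 holds.
  (p1 ∨ ¬p3 ∨ p4): p1 holds.
All clauses satisfied.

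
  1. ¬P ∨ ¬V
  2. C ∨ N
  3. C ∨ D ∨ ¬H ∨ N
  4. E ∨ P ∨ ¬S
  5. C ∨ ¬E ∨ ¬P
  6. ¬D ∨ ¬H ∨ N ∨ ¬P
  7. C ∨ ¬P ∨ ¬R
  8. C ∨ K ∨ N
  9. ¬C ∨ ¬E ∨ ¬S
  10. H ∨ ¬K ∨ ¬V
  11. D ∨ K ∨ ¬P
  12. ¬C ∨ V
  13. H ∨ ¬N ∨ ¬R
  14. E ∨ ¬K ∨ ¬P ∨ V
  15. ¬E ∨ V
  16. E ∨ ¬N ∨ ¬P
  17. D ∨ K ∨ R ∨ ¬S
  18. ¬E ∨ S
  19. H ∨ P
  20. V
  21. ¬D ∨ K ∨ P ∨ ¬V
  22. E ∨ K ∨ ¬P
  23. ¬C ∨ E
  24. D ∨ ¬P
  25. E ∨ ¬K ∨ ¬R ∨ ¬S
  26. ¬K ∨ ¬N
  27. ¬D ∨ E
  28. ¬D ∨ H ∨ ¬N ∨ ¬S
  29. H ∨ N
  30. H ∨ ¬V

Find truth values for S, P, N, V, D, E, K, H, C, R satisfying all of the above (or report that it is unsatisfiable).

Unit clause (V) forces V = True.
In (H ∨ ¬V) only H is left, so H = True.
In (¬P ∨ ¬V) only ¬P is left, so P = False.
Set S = False.
  then (¬E ∨ S) forces E = False.
  then (¬C ∨ E) forces C = False.
  then (¬D ∨ E) forces D = False.
  then (C ∨ N) forces N = True.
  then (¬K ∨ ¬N) forces K = False.
Set R = False.
All clauses satisfied.

S: False, P: False, N: True, V: True, D: False, E: False, K: False, H: True, C: False, R: False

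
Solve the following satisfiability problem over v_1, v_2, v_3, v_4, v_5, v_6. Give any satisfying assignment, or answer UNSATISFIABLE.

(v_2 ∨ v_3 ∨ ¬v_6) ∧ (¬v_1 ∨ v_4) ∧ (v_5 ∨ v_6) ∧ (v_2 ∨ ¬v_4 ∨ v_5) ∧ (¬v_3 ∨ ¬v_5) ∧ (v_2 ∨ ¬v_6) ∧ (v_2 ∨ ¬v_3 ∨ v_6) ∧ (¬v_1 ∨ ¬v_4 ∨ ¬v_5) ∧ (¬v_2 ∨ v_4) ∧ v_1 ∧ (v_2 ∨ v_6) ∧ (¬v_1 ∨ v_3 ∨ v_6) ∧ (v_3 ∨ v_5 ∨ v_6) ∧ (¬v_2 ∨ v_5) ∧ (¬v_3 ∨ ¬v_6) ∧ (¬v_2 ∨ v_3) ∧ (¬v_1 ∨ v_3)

Case v_3 = True:
  (¬v_3 ∨ ¬v_5) forces v_5 = False.
  (v_5 ∨ v_6) forces v_6 = True.
  Clause (¬v_3 ∨ ¬v_6) is falsified — contradiction.
Case v_3 = False:
  (v_1) forces v_1 = True.
  Clause (¬v_1 ∨ v_3) is falsified — contradiction.
Both cases fail, so the formula is unsatisfiable.

The formula is unsatisfiable.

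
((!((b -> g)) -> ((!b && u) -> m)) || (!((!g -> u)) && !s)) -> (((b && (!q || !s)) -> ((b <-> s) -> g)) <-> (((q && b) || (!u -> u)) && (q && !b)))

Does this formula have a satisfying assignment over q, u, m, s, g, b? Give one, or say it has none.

q = True, u = True, m = False, s = False, g = True, b = False

  ((!((b -> g)) -> ((!b && u) -> m)) || (!((!g -> u)) && !s)) -> (((b && (!q || !s)) -> ((b <-> s) -> g)) <-> (((q && b) || (!u -> u)) && (q && !b))) = True
    (!((b -> g)) -> ((!b && u) -> m)) || (!((!g -> u)) && !s) = True
      !((b -> g)) -> ((!b && u) -> m) = True
        !((b -> g)) = False
          b -> g = True
        (!b && u) -> m = False
          !b && u = True
            !b = True
      !((!g -> u)) && !s = False
        !((!g -> u)) = False
          !g -> u = True
            !g = False
        !s = True
    ((b && (!q || !s)) -> ((b <-> s) -> g)) <-> (((q && b) || (!u -> u)) && (q && !b)) = True
      (b && (!q || !s)) -> ((b <-> s) -> g) = True
        b && (!q || !s) = False
          !q || !s = True
            !q = False
            !s = True
        (b <-> s) -> g = True
          b <-> s = True
      ((q && b) || (!u -> u)) && (q && !b) = True
        (q && b) || (!u -> u) = True
          q && b = False
          !u -> u = True
            !u = False
        q && !b = True
          !b = True
The formula evaluates to True.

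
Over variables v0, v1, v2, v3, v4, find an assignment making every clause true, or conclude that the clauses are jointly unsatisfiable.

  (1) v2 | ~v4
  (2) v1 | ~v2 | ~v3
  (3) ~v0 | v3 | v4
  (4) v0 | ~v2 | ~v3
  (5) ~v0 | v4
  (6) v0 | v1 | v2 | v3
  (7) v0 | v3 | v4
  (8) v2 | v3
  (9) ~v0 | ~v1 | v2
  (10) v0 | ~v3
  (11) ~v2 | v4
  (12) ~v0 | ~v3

v0 = False, v1 = False, v2 = True, v3 = False, v4 = True

Set v0 = False.
  then (v0 | ~v3) forces v3 = False.
  then (v0 | v3 | v4) forces v4 = True.
  then (v2 | v3) forces v2 = True.
Set v1 = False.
All clauses satisfied.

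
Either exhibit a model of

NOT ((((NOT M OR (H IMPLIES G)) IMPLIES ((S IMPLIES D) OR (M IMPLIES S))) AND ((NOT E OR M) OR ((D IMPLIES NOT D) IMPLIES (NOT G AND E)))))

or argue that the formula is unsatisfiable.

D: False, E: True, H: True, G: True, S: True, M: False

  NOT ((((NOT M OR (H IMPLIES G)) IMPLIES ((S IMPLIES D) OR (M IMPLIES S))) AND ((NOT E OR M) OR ((D IMPLIES NOT D) IMPLIES (NOT G AND E))))) = True
    ((NOT M OR (H IMPLIES G)) IMPLIES ((S IMPLIES D) OR (M IMPLIES S))) AND ((NOT E OR M) OR ((D IMPLIES NOT D) IMPLIES (NOT G AND E))) = False
      (NOT M OR (H IMPLIES G)) IMPLIES ((S IMPLIES D) OR (M IMPLIES S)) = True
        NOT M OR (H IMPLIES G) = True
          NOT M = True
          H IMPLIES G = True
        (S IMPLIES D) OR (M IMPLIES S) = True
          S IMPLIES D = False
          M IMPLIES S = True
      (NOT E OR M) OR ((D IMPLIES NOT D) IMPLIES (NOT G AND E)) = False
        NOT E OR M = False
          NOT E = False
        (D IMPLIES NOT D) IMPLIES (NOT G AND E) = False
          D IMPLIES NOT D = True
            NOT D = True
          NOT G AND E = False
            NOT G = False
The formula evaluates to True.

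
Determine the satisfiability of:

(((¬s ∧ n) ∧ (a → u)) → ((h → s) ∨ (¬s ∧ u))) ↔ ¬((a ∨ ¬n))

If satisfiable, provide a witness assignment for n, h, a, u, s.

n=T, h=F, a=F, u=T, s=F

  (((¬s ∧ n) ∧ (a → u)) → ((h → s) ∨ (¬s ∧ u))) ↔ ¬((a ∨ ¬n)) = True
    ((¬s ∧ n) ∧ (a → u)) → ((h → s) ∨ (¬s ∧ u)) = True
      (¬s ∧ n) ∧ (a → u) = True
        ¬s ∧ n = True
          ¬s = True
        a → u = True
      (h → s) ∨ (¬s ∧ u) = True
        h → s = True
        ¬s ∧ u = True
          ¬s = True
    ¬((a ∨ ¬n)) = True
      a ∨ ¬n = False
        ¬n = False
The formula evaluates to True.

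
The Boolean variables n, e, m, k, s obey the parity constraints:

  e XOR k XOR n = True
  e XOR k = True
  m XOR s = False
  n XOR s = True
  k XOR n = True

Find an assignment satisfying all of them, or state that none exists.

n = False, e = False, m = True, k = True, s = True

e XOR k XOR n = F XOR T XOR F = True ✓
e XOR k = F XOR T = True ✓
m XOR s = T XOR T = False ✓
n XOR s = F XOR T = True ✓
k XOR n = T XOR F = True ✓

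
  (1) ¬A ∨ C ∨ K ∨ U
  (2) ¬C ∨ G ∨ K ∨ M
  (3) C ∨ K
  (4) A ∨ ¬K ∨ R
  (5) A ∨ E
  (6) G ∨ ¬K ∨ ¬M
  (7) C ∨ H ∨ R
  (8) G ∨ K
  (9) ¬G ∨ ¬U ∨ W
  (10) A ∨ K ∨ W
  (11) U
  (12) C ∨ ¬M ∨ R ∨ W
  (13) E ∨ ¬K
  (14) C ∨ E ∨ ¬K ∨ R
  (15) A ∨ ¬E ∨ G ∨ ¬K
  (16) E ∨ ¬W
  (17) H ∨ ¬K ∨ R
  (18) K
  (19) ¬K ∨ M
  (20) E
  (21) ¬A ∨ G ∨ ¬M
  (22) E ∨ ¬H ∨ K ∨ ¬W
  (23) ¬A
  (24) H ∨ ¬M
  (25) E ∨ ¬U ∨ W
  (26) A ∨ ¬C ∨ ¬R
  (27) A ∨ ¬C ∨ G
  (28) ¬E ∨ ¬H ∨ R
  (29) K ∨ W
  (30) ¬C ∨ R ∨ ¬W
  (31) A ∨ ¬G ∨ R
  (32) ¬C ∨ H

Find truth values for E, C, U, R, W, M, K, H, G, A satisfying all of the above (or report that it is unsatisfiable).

E = True, C = False, U = True, R = True, W = True, M = True, K = True, H = True, G = True, A = False

Unit clause (U) forces U = True.
Unit clause (K) forces K = True.
In (¬K ∨ M) only M is left, so M = True.
Unit clause (E) forces E = True.
Unit clause (¬A) forces A = False.
In (H ∨ ¬M) only H is left, so H = True.
In (¬E ∨ ¬H ∨ R) only R is left, so R = True.
In (G ∨ ¬K ∨ ¬M) only G is left, so G = True.
In (¬G ∨ ¬U ∨ W) only W is left, so W = True.
In (A ∨ ¬C ∨ ¬R) only ¬C is left, so C = False.
All clauses satisfied.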